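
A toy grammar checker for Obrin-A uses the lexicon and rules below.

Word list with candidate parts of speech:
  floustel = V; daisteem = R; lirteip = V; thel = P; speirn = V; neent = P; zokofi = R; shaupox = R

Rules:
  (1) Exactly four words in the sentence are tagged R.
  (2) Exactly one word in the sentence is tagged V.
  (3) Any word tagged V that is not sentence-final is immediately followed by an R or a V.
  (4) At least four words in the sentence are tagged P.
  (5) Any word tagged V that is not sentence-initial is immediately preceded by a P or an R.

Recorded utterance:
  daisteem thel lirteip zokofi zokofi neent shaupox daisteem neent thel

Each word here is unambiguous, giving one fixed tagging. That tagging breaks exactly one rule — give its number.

1

Fixed tagging: R P V R R P R R P P.
Rule check: R1 fails, R2 ok, R3 ok, R4 ok, R5 ok.
Only rule 1 fails.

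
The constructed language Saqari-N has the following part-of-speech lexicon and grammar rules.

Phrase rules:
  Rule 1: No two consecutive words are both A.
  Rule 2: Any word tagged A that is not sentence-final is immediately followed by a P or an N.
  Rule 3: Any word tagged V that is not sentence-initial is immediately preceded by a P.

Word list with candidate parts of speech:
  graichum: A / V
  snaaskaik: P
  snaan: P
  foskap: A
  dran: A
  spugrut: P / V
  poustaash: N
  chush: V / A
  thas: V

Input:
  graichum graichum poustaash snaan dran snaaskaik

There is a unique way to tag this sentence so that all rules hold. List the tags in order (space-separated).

Candidates per position — 1:graichum {A,V}; 2:graichum {A,V}; 3:poustaash {N}; 4:snaan {P}; 5:dran {A}; 6:snaaskaik {P}.
Position 1: A is ruled out by rule 2; that leaves V.
Position 2: V is ruled out by rule 3; that leaves A.
The unique satisfying tagging is: V A N P A P.
Checking: rule 1 holds; rule 2 holds; rule 3 holds.

V A N P A P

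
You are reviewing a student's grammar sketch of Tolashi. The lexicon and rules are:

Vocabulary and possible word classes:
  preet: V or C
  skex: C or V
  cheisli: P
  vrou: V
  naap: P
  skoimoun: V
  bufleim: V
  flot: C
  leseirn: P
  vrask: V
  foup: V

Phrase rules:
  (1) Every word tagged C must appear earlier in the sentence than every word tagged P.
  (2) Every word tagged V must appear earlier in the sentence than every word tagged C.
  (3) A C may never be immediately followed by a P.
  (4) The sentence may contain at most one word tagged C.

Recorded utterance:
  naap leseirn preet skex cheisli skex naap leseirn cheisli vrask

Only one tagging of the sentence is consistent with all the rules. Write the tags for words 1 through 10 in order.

Candidates per position — 1:naap {P}; 2:leseirn {P}; 3:preet {V,C}; 4:skex {C,V}; 5:cheisli {P}; 6:skex {C,V}; 7:naap {P}; 8:leseirn {P}; 9:cheisli {P}; 10:vrask {V}.
If word 3 were C, no tagging could satisfy rule 1; so word 3 is V.
If word 4 were C, no tagging could satisfy rule 1; so word 4 is V.
If word 6 were C, no tagging could satisfy rule 1; so word 6 is V.
So the tagging must be: P P V V P V P P P V.
Checking: rule 1 satisfied; rule 2 satisfied; rule 3 satisfied; rule 4 satisfied.

P P V V P V P P P V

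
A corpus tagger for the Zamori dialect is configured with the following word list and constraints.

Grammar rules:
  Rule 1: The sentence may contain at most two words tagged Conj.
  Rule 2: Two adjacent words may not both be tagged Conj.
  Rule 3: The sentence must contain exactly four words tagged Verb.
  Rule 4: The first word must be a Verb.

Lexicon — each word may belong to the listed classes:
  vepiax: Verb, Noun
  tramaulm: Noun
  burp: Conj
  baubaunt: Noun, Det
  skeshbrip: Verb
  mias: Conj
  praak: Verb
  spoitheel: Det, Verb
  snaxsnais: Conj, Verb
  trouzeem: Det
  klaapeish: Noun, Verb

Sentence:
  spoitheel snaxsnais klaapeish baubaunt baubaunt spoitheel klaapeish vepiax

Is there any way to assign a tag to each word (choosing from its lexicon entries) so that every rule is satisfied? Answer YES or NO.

Candidates per position — 1:spoitheel {Det,Verb}; 2:snaxsnais {Conj,Verb}; 3:klaapeish {Noun,Verb}; 4:baubaunt {Noun,Det}; 5:baubaunt {Noun,Det}; 6:spoitheel {Det,Verb}; 7:klaapeish {Noun,Verb}; 8:vepiax {Verb,Noun}.
One satisfying assignment: Verb Conj Verb Noun Noun Verb Verb Noun.
Verifying each rule — rule 1 ✓; rule 2 ✓; rule 3 ✓; rule 4 ✓.

YES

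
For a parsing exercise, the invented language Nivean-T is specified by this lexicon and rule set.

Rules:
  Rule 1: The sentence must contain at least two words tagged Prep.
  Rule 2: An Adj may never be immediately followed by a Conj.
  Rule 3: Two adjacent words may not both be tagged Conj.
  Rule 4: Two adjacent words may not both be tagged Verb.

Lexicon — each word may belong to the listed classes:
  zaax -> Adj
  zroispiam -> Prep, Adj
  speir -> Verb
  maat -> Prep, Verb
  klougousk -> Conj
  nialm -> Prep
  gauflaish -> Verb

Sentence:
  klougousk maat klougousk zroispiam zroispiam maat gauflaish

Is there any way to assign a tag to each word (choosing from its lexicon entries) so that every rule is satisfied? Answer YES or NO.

YES

Candidates per position — 1:klougousk {Conj}; 2:maat {Prep,Verb}; 3:klougousk {Conj}; 4:zroispiam {Prep,Adj}; 5:zroispiam {Prep,Adj}; 6:maat {Prep,Verb}; 7:gauflaish {Verb}.
One satisfying assignment: Conj Prep Conj Adj Prep Prep Verb.
Verifying each rule — rule 1 holds; rule 2 holds; rule 3 holds; rule 4 holds.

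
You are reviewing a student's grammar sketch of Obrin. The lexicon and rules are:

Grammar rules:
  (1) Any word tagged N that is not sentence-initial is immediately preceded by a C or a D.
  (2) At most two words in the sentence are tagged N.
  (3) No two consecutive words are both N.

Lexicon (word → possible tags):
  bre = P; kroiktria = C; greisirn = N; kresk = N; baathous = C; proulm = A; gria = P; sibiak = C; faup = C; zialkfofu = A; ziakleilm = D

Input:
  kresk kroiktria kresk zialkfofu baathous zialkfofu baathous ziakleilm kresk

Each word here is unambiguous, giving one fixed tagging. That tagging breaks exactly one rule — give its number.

Fixed tagging: N C N A C A C D N.
Applying the rules: R1 ✓, R2 ✗, R3 ✓.
Only rule 2 fails.

2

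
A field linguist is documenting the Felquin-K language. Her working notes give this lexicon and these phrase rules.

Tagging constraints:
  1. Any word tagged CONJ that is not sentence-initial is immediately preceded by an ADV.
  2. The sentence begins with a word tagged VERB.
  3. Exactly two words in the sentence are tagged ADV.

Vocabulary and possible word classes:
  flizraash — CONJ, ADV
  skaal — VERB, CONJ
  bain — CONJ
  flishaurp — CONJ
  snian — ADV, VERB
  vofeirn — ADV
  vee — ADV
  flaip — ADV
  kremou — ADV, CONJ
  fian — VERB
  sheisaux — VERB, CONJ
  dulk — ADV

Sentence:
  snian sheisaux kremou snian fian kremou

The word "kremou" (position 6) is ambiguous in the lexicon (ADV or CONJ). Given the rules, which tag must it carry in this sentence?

Candidates per position — 1:snian {ADV,VERB}; 2:sheisaux {VERB,CONJ}; 3:kremou {ADV,CONJ}; 4:snian {ADV,VERB}; 5:fian {VERB}; 6:kremou {ADV,CONJ}.
If word 1 were ADV, no tagging could satisfy rule 2; so word 1 is VERB.
If word 2 were CONJ, no tagging could satisfy rule 1; so word 2 is VERB.
If word 3 were CONJ, no tagging could satisfy rule 1; so word 3 is ADV.
If word 6 were CONJ, no tagging could satisfy rule 1; so word 6 is ADV.
If word 4 were ADV, no tagging could satisfy rule 3; so word 4 is VERB.
The unique satisfying tagging is: VERB VERB ADV VERB VERB ADV.
Check: rule 1 ✓; rule 2 ✓; rule 3 ✓.

ADV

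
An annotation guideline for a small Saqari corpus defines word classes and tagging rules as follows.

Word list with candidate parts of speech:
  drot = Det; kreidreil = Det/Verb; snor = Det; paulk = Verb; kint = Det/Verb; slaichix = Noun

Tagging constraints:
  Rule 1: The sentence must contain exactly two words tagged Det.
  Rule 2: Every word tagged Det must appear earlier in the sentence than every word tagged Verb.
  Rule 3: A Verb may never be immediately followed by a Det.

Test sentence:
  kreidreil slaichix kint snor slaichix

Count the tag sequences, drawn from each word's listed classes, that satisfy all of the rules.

Candidates per position — 1:kreidreil {Det,Verb}; 2:slaichix {Noun}; 3:kint {Det,Verb}; 4:snor {Det}; 5:slaichix {Noun}.
There are 4 candidate sequences in total.
Every candidate sequence violates at least one rule; no consistent tagging exists.
Count = 0.

0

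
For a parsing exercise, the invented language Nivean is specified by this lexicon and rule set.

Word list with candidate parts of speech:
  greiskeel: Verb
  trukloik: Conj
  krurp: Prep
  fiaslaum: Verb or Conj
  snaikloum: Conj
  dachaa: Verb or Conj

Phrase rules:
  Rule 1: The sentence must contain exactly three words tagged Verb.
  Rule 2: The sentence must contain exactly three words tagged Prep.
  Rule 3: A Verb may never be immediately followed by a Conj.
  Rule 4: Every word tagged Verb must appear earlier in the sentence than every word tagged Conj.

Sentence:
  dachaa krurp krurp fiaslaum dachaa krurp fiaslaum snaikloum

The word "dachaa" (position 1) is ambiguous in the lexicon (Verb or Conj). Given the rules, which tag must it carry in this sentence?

Verb

Candidates per position — 1:dachaa {Verb,Conj}; 2:krurp {Prep}; 3:krurp {Prep}; 4:fiaslaum {Verb,Conj}; 5:dachaa {Verb,Conj}; 6:krurp {Prep}; 7:fiaslaum {Verb,Conj}; 8:snaikloum {Conj}.
If word 7 were Verb, no tagging could satisfy rule 3; so word 7 is Conj.
If word 1 were Conj, no tagging could satisfy rule 1; so word 1 is Verb.
If word 4 were Conj, no tagging could satisfy rule 1; so word 4 is Verb.
If word 5 were Conj, no tagging could satisfy rule 1; so word 5 is Verb.
So the tagging must be: Verb Prep Prep Verb Verb Prep Conj Conj.
Checking: rule 1 ok; rule 2 ok; rule 3 ok; rule 4 ok.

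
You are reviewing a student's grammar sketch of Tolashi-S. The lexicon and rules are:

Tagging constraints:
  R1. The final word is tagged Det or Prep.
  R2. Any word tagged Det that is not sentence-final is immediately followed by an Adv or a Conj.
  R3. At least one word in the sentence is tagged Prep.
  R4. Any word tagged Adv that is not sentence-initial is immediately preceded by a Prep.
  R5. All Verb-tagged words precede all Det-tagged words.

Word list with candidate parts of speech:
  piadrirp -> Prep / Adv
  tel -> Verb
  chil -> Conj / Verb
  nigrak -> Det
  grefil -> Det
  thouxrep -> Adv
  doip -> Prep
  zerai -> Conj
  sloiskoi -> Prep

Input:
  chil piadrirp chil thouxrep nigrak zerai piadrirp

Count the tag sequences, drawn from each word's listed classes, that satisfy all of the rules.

0

Candidates per position — 1:chil {Conj,Verb}; 2:piadrirp {Prep,Adv}; 3:chil {Conj,Verb}; 4:thouxrep {Adv}; 5:nigrak {Det}; 6:zerai {Conj}; 7:piadrirp {Prep,Adv}.
There are 16 candidate sequences in total.
Rule 4 cannot be satisfied by any choice of tags from the lexicon.
So there is no consistent tagging.
Count = 0.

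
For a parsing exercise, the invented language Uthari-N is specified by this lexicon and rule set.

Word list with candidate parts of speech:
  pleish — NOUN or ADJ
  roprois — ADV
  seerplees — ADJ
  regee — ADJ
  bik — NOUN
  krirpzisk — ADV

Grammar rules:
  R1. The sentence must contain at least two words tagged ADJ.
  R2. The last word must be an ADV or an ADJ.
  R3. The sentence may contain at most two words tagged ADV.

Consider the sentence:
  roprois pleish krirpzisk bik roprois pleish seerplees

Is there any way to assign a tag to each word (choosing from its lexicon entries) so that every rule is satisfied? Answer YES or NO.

Candidates per position — 1:roprois {ADV}; 2:pleish {NOUN,ADJ}; 3:krirpzisk {ADV}; 4:bik {NOUN}; 5:roprois {ADV}; 6:pleish {NOUN,ADJ}; 7:seerplees {ADJ}.
Rule 3 cannot be satisfied by any choice of tags from the lexicon.
So there is no consistent tagging.

NO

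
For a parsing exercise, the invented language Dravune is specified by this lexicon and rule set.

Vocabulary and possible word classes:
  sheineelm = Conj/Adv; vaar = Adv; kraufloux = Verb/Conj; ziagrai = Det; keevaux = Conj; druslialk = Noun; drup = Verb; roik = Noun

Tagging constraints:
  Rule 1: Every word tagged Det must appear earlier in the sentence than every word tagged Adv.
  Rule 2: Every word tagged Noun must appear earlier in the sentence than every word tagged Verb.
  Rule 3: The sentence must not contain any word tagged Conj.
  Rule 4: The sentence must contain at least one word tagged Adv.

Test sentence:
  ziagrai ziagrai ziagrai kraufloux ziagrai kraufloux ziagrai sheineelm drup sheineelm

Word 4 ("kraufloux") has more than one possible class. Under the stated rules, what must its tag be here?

Verb

Candidates per position — 1:ziagrai {Det}; 2:ziagrai {Det}; 3:ziagrai {Det}; 4:kraufloux {Verb,Conj}; 5:ziagrai {Det}; 6:kraufloux {Verb,Conj}; 7:ziagrai {Det}; 8:sheineelm {Conj,Adv}; 9:drup {Verb}; 10:sheineelm {Conj,Adv}.
Position 4: Conj is ruled out by rule 3; that leaves Verb.
Position 6: Conj is ruled out by rule 3; that leaves Verb.
Position 8: Conj is ruled out by rule 3; that leaves Adv.
Position 10: Conj is ruled out by rule 3; that leaves Adv.
The unique satisfying tagging is: Det Det Det Verb Det Verb Det Adv Verb Adv.
Check: rule 1 satisfied; rule 2 satisfied; rule 3 satisfied; rule 4 satisfied.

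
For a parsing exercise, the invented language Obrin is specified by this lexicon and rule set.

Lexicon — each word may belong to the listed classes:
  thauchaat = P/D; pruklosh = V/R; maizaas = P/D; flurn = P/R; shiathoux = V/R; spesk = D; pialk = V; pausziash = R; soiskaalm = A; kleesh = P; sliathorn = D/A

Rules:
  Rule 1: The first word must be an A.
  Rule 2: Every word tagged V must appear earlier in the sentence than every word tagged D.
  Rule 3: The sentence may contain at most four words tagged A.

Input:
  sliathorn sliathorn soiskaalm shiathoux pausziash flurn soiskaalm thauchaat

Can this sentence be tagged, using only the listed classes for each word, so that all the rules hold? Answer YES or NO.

YES

Candidates per position — 1:sliathorn {D,A}; 2:sliathorn {D,A}; 3:soiskaalm {A}; 4:shiathoux {V,R}; 5:pausziash {R}; 6:flurn {P,R}; 7:soiskaalm {A}; 8:thauchaat {P,D}.
One satisfying assignment: A D A R R R A P.
Rule-by-rule: rule 1 ✓; rule 2 ✓; rule 3 ✓.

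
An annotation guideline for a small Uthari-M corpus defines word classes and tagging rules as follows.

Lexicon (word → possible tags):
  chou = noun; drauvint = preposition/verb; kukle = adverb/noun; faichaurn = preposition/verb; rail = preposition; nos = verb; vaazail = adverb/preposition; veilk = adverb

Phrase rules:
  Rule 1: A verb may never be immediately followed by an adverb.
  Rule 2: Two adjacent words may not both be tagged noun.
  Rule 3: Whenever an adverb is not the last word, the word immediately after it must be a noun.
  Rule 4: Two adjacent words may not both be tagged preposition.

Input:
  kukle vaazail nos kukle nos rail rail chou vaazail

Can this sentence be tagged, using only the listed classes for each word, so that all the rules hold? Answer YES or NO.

NO

Candidates per position — 1:kukle {adverb,noun}; 2:vaazail {adverb,preposition}; 3:nos {verb}; 4:kukle {adverb,noun}; 5:nos {verb}; 6:rail {preposition}; 7:rail {preposition}; 8:chou {noun}; 9:vaazail {adverb,preposition}.
Rule 4 cannot be satisfied by any choice of tags from the lexicon.
So there is no consistent tagging.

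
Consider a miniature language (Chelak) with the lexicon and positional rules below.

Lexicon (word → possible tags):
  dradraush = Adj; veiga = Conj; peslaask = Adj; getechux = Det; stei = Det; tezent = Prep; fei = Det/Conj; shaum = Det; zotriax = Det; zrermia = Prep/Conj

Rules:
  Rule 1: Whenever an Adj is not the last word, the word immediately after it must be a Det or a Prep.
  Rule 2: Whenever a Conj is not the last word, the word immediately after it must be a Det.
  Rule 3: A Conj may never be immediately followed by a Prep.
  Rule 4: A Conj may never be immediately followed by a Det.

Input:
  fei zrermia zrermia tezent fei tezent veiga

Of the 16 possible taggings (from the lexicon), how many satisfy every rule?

Candidates per position — 1:fei {Det,Conj}; 2:zrermia {Prep,Conj}; 3:zrermia {Prep,Conj}; 4:tezent {Prep}; 5:fei {Det,Conj}; 6:tezent {Prep}; 7:veiga {Conj}.
There are 16 candidate sequences in total.
The sequences that satisfy every rule: Det Prep Prep Prep Det Prep Conj.
Count = 1.

1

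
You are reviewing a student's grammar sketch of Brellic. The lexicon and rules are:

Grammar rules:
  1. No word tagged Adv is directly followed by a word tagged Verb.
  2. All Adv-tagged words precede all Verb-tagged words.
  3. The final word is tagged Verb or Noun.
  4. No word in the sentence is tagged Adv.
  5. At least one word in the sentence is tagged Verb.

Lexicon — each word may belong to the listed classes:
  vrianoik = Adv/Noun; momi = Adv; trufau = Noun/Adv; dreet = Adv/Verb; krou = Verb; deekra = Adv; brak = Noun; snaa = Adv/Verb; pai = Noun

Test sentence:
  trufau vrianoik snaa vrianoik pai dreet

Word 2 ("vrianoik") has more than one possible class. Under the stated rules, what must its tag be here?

Noun

Candidates per position — 1:trufau {Noun,Adv}; 2:vrianoik {Adv,Noun}; 3:snaa {Adv,Verb}; 4:vrianoik {Adv,Noun}; 5:pai {Noun}; 6:dreet {Adv,Verb}.
Position 1: tagging it Adv would leave rule 4 unsatisfiable, so it must be Noun.
Position 2: tagging it Adv would leave rule 4 unsatisfiable, so it must be Noun.
Position 3: tagging it Adv would leave rule 4 unsatisfiable, so it must be Verb.
Position 4: tagging it Adv would leave rule 2 unsatisfiable, so it must be Noun.
Position 6: tagging it Adv would leave rule 2 unsatisfiable, so it must be Verb.
The unique satisfying tagging is: Noun Noun Verb Noun Noun Verb.
Verifying each rule — rule 1 ok; rule 2 ok; rule 3 ok; rule 4 ok; rule 5 ok.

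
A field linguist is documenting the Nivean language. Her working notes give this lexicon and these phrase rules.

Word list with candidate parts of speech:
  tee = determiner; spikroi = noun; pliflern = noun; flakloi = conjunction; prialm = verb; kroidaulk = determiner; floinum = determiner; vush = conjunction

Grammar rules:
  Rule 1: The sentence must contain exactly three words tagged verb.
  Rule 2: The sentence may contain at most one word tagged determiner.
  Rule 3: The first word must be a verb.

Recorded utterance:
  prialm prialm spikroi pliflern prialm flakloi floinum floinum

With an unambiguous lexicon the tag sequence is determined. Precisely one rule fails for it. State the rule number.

Fixed tagging: verb verb noun noun verb conjunction determiner determiner.
Checking each rule: R1 holds, R2 violated, R3 holds.
Only rule 2 fails.

2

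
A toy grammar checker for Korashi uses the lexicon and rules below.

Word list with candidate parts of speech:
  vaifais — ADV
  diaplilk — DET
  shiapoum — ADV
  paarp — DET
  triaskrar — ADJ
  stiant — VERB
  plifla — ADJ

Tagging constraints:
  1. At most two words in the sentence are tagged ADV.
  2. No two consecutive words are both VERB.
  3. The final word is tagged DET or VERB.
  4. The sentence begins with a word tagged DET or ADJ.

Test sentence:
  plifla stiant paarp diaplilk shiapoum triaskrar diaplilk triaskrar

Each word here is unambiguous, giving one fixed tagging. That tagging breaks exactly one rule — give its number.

3

Fixed tagging: ADJ VERB DET DET ADV ADJ DET ADJ.
Rule check: R1 ok, R2 ok, R3 fails, R4 ok.
Only rule 3 fails.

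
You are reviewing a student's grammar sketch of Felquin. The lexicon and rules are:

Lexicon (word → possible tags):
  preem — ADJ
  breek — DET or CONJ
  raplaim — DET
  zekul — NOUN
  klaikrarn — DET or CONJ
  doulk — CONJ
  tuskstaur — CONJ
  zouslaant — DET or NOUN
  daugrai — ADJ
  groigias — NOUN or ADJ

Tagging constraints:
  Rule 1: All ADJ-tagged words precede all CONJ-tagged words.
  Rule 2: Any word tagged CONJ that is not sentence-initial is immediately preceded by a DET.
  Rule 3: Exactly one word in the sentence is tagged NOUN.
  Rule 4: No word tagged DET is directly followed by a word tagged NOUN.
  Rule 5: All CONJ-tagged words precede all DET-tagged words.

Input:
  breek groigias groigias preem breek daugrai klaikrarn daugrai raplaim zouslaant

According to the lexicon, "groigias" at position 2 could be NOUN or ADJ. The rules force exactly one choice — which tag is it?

ADJ

Candidates per position — 1:breek {DET,CONJ}; 2:groigias {NOUN,ADJ}; 3:groigias {NOUN,ADJ}; 4:preem {ADJ}; 5:breek {DET,CONJ}; 6:daugrai {ADJ}; 7:klaikrarn {DET,CONJ}; 8:daugrai {ADJ}; 9:raplaim {DET}; 10:zouslaant {DET,NOUN}.
Position 1: CONJ is ruled out by rule 1; that leaves DET.
Position 2: NOUN is ruled out by rule 4; that leaves ADJ.
Position 5: CONJ is ruled out by rule 1; that leaves DET.
Position 7: CONJ is ruled out by rule 1; that leaves DET.
Position 10: NOUN is ruled out by rule 4; that leaves DET.
Position 3: ADJ is ruled out by rule 3; that leaves NOUN.
That leaves exactly one tagging: DET ADJ NOUN ADJ DET ADJ DET ADJ DET DET.
Checking: rule 1 ✓; rule 2 ✓; rule 3 ✓; rule 4 ✓; rule 5 ✓.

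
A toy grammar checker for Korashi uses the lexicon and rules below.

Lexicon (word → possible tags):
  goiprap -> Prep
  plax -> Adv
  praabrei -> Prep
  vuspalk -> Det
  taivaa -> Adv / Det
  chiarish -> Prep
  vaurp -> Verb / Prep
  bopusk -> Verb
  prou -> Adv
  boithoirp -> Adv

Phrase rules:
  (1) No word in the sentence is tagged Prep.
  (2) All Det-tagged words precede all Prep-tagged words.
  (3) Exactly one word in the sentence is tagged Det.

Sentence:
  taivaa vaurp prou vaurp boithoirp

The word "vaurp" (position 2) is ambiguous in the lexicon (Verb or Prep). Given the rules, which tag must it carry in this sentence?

Verb

Candidates per position — 1:taivaa {Adv,Det}; 2:vaurp {Verb,Prep}; 3:prou {Adv}; 4:vaurp {Verb,Prep}; 5:boithoirp {Adv}.
Position 1: tagging it Adv would leave rule 3 unsatisfiable, so it must be Det.
Position 2: tagging it Prep would leave rule 1 unsatisfiable, so it must be Verb.
Position 4: tagging it Prep would leave rule 1 unsatisfiable, so it must be Verb.
The only consistent sequence is: Det Verb Adv Verb Adv.
Verifying each rule — rule 1 holds; rule 2 holds; rule 3 holds.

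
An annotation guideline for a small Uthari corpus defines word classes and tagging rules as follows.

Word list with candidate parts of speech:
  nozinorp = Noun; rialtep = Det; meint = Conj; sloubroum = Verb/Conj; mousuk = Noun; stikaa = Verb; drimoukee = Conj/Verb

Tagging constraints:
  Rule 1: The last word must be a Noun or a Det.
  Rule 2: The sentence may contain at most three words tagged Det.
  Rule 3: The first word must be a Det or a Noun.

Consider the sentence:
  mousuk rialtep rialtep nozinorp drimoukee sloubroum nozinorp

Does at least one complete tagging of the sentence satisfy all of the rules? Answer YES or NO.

Candidates per position — 1:mousuk {Noun}; 2:rialtep {Det}; 3:rialtep {Det}; 4:nozinorp {Noun}; 5:drimoukee {Conj,Verb}; 6:sloubroum {Verb,Conj}; 7:nozinorp {Noun}.
One satisfying assignment: Noun Det Det Noun Verb Conj Noun.
Checking: rule 1 holds; rule 2 holds; rule 3 holds.

YES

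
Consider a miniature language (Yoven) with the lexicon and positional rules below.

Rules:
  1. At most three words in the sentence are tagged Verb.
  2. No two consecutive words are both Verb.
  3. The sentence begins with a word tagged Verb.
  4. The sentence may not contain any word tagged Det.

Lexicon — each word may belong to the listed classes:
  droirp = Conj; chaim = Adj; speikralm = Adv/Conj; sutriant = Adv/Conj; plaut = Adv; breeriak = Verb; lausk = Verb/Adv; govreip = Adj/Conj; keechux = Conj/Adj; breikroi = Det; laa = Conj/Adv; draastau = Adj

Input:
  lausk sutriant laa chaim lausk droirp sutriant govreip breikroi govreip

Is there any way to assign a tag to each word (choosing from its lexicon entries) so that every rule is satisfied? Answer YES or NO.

Candidates per position — 1:lausk {Verb,Adv}; 2:sutriant {Adv,Conj}; 3:laa {Conj,Adv}; 4:chaim {Adj}; 5:lausk {Verb,Adv}; 6:droirp {Conj}; 7:sutriant {Adv,Conj}; 8:govreip {Adj,Conj}; 9:breikroi {Det}; 10:govreip {Adj,Conj}.
Rule 4 cannot be satisfied by any choice of tags from the lexicon.
So there is no consistent tagging.

NO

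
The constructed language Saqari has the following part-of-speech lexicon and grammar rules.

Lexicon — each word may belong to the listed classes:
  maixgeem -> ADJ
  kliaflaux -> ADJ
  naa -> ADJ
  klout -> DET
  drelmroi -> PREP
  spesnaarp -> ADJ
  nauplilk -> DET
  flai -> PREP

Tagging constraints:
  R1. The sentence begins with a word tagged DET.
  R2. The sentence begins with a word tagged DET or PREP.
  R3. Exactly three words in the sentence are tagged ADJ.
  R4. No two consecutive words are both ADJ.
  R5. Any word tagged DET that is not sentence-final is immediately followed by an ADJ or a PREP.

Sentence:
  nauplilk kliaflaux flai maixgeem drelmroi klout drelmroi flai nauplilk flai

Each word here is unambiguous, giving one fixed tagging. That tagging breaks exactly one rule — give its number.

3

Fixed tagging: DET ADJ PREP ADJ PREP DET PREP PREP DET PREP.
Rule check: R1 pass, R2 pass, R3 fail, R4 pass, R5 pass.
Only rule 3 fails.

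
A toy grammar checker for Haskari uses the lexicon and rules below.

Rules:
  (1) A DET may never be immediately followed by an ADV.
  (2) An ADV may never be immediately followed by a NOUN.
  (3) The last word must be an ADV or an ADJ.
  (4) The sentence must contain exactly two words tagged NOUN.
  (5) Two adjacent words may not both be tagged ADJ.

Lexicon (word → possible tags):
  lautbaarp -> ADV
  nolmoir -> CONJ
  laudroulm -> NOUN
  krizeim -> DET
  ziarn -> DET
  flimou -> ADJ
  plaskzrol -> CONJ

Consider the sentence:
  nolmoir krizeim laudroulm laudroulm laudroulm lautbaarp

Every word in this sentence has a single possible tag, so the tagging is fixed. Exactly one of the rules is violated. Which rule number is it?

4

Fixed tagging: CONJ DET NOUN NOUN NOUN ADV.
Checking each rule: R1 pass, R2 pass, R3 pass, R4 fail, R5 pass.
Only rule 4 fails.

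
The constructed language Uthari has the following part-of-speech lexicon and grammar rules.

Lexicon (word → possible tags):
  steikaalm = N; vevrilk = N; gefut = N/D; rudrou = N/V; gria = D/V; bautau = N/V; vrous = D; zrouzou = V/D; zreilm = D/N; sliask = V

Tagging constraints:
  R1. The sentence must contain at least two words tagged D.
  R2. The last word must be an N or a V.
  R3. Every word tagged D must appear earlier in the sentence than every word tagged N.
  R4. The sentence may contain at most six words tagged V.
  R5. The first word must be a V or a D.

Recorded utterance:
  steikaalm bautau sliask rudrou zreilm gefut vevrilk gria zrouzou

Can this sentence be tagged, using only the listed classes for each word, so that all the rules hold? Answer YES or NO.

Candidates per position — 1:steikaalm {N}; 2:bautau {N,V}; 3:sliask {V}; 4:rudrou {N,V}; 5:zreilm {D,N}; 6:gefut {N,D}; 7:vevrilk {N}; 8:gria {D,V}; 9:zrouzou {V,D}.
Rule 5 cannot be satisfied by any choice of tags from the lexicon.
So there is no consistent tagging.

NO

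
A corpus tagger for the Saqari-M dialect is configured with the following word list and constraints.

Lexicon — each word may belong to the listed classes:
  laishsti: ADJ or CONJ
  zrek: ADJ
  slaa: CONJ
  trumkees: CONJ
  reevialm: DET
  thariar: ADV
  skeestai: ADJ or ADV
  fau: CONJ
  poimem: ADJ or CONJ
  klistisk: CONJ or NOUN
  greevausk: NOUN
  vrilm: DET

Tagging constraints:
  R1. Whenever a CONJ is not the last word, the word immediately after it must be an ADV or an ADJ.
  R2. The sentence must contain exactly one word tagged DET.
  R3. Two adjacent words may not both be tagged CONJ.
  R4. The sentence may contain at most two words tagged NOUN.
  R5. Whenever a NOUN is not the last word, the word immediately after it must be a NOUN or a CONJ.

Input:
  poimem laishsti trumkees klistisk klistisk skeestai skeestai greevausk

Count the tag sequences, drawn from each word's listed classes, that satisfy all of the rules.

Candidates per position — 1:poimem {ADJ,CONJ}; 2:laishsti {ADJ,CONJ}; 3:trumkees {CONJ}; 4:klistisk {CONJ,NOUN}; 5:klistisk {CONJ,NOUN}; 6:skeestai {ADJ,ADV}; 7:skeestai {ADJ,ADV}; 8:greevausk {NOUN}.
There are 64 candidate sequences in total.
Rule 1 cannot be satisfied by any choice of tags from the lexicon.
So there is no consistent tagging.
Count = 0.

0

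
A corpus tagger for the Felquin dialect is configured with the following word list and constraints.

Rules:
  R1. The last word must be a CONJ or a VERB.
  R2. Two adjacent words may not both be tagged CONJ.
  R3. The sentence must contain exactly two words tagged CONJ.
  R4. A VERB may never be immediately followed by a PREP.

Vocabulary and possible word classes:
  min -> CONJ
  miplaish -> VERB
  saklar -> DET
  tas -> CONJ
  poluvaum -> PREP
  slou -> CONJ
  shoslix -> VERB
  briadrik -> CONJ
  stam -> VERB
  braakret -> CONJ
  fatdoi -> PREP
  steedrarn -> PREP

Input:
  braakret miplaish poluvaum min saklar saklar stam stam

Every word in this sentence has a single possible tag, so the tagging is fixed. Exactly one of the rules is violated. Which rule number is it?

Fixed tagging: CONJ VERB PREP CONJ DET DET VERB VERB.
Checking each rule: R1 ✓, R2 ✓, R3 ✓, R4 ✗.
Only rule 4 fails.

4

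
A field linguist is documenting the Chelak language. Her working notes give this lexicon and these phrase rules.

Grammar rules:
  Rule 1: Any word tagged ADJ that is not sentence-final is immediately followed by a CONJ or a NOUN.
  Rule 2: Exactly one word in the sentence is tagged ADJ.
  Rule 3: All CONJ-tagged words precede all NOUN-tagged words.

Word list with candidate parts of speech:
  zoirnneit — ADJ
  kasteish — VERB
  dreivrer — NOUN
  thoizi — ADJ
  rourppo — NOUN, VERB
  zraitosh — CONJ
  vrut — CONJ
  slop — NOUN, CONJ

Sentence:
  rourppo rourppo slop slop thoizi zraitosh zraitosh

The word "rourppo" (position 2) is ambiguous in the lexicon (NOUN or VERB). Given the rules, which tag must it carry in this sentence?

VERB

Candidates per position — 1:rourppo {NOUN,VERB}; 2:rourppo {NOUN,VERB}; 3:slop {NOUN,CONJ}; 4:slop {NOUN,CONJ}; 5:thoizi {ADJ}; 6:zraitosh {CONJ}; 7:zraitosh {CONJ}.
Position 1: tagging it NOUN would leave rule 3 unsatisfiable, so it must be VERB.
Position 2: tagging it NOUN would leave rule 3 unsatisfiable, so it must be VERB.
Position 3: tagging it NOUN would leave rule 3 unsatisfiable, so it must be CONJ.
Position 4: tagging it NOUN would leave rule 3 unsatisfiable, so it must be CONJ.
So the tagging must be: VERB VERB CONJ CONJ ADJ CONJ CONJ.
Check: rule 1 satisfied; rule 2 satisfied; rule 3 satisfied.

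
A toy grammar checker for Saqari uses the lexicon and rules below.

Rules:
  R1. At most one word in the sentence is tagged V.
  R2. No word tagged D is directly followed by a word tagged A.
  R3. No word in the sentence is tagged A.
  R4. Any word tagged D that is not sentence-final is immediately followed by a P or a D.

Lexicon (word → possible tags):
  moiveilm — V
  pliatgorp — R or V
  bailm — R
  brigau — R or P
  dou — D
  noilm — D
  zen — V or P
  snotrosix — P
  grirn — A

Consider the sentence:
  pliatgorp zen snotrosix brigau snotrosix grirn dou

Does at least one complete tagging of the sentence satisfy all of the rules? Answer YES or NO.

Candidates per position — 1:pliatgorp {R,V}; 2:zen {V,P}; 3:snotrosix {P}; 4:brigau {R,P}; 5:snotrosix {P}; 6:grirn {A}; 7:dou {D}.
Rule 3 cannot be satisfied by any choice of tags from the lexicon.
So there is no consistent tagging.

NO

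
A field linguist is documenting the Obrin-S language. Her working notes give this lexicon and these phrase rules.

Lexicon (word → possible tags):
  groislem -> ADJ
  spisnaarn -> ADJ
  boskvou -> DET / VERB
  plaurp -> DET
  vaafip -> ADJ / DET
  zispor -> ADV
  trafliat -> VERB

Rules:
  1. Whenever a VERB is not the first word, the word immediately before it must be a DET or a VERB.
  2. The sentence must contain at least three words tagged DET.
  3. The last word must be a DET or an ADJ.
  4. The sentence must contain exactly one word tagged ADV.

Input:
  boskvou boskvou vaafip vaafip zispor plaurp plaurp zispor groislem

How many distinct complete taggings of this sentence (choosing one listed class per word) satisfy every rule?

0

Candidates per position — 1:boskvou {DET,VERB}; 2:boskvou {DET,VERB}; 3:vaafip {ADJ,DET}; 4:vaafip {ADJ,DET}; 5:zispor {ADV}; 6:plaurp {DET}; 7:plaurp {DET}; 8:zispor {ADV}; 9:groislem {ADJ}.
There are 16 candidate sequences in total.
Rule 4 cannot be satisfied by any choice of tags from the lexicon.
So there is no consistent tagging.
Count = 0.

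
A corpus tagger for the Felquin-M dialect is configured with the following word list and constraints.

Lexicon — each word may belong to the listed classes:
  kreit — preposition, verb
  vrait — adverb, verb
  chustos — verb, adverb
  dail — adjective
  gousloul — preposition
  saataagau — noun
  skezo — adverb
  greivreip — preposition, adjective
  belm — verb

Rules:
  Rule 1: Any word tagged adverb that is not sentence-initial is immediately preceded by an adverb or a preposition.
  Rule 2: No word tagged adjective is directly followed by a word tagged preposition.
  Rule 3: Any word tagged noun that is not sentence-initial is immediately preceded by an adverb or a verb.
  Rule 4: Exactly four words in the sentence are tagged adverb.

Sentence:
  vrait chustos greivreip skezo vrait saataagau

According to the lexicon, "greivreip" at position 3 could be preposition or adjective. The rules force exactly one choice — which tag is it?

preposition

Candidates per position — 1:vrait {adverb,verb}; 2:chustos {verb,adverb}; 3:greivreip {preposition,adjective}; 4:skezo {adverb}; 5:vrait {adverb,verb}; 6:saataagau {noun}.
Word 1 cannot be verb — rule 4 would then fail for every completion. It is adverb.
Word 2 cannot be verb — rule 4 would then fail for every completion. It is adverb.
Word 3 cannot be adjective — rule 1 would then fail for every completion. It is preposition.
Word 5 cannot be verb — rule 4 would then fail for every completion. It is adverb.
The unique satisfying tagging is: adverb adverb preposition adverb adverb noun.
Checking: rule 1 holds; rule 2 holds; rule 3 holds; rule 4 holds.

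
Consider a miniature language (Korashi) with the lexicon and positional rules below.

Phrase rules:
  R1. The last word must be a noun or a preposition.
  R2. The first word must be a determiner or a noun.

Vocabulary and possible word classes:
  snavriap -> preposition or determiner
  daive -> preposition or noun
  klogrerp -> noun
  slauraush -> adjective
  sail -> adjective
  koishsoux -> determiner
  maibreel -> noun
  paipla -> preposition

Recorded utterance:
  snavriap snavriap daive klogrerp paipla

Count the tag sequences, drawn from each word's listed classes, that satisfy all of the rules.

4

Candidates per position — 1:snavriap {preposition,determiner}; 2:snavriap {preposition,determiner}; 3:daive {preposition,noun}; 4:klogrerp {noun}; 5:paipla {preposition}.
There are 8 candidate sequences in total.
The sequences that satisfy every rule: determiner preposition preposition noun preposition; determiner preposition noun noun preposition; determiner determiner preposition noun preposition; determiner determiner noun noun preposition.
Count = 4.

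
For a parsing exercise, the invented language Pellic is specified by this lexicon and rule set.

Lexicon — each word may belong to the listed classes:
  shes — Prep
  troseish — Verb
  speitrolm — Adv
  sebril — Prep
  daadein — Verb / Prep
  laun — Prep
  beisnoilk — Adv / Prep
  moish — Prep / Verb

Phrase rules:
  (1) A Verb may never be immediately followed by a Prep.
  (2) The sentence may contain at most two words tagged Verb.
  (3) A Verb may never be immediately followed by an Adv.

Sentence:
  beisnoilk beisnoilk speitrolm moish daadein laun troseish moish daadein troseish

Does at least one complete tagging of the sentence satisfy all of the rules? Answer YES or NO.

Candidates per position — 1:beisnoilk {Adv,Prep}; 2:beisnoilk {Adv,Prep}; 3:speitrolm {Adv}; 4:moish {Prep,Verb}; 5:daadein {Verb,Prep}; 6:laun {Prep}; 7:troseish {Verb}; 8:moish {Prep,Verb}; 9:daadein {Verb,Prep}; 10:troseish {Verb}.
Every candidate sequence violates at least one rule; no consistent tagging exists.

NO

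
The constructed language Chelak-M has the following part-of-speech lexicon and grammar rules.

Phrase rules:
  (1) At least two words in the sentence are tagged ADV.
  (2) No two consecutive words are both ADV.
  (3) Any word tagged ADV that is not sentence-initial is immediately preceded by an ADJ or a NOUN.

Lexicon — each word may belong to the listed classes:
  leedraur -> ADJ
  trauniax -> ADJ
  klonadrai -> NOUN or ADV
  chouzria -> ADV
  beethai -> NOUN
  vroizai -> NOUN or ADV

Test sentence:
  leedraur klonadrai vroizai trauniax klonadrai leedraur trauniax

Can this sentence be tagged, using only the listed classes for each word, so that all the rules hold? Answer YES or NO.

Candidates per position — 1:leedraur {ADJ}; 2:klonadrai {NOUN,ADV}; 3:vroizai {NOUN,ADV}; 4:trauniax {ADJ}; 5:klonadrai {NOUN,ADV}; 6:leedraur {ADJ}; 7:trauniax {ADJ}.
One satisfying assignment: ADJ ADV NOUN ADJ ADV ADJ ADJ.
Check: rule 1 satisfied; rule 2 satisfied; rule 3 satisfied.

YES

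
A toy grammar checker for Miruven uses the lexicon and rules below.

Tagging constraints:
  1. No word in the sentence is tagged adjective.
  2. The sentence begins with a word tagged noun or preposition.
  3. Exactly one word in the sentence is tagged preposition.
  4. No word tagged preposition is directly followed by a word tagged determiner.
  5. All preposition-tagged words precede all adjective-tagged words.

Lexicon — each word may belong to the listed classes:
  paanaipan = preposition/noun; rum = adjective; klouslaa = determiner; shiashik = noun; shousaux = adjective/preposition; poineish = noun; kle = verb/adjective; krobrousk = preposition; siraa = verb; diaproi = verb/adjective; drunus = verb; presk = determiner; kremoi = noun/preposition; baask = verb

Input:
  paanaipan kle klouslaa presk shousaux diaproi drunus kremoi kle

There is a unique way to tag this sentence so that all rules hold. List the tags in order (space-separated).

noun verb determiner determiner preposition verb verb noun verb

Candidates per position — 1:paanaipan {preposition,noun}; 2:kle {verb,adjective}; 3:klouslaa {determiner}; 4:presk {determiner}; 5:shousaux {adjective,preposition}; 6:diaproi {verb,adjective}; 7:drunus {verb}; 8:kremoi {noun,preposition}; 9:kle {verb,adjective}.
Position 2: adjective is ruled out by rule 1; that leaves verb.
Position 5: adjective is ruled out by rule 1; that leaves preposition.
Position 6: adjective is ruled out by rule 1; that leaves verb.
Position 8: preposition is ruled out by rule 3; that leaves noun.
Position 9: adjective is ruled out by rule 1; that leaves verb.
Position 1: preposition is ruled out by rule 3; that leaves noun.
So the tagging must be: noun verb determiner determiner preposition verb verb noun verb.
Checking: rule 1 ok; rule 2 ok; rule 3 ok; rule 4 ok; rule 5 ok.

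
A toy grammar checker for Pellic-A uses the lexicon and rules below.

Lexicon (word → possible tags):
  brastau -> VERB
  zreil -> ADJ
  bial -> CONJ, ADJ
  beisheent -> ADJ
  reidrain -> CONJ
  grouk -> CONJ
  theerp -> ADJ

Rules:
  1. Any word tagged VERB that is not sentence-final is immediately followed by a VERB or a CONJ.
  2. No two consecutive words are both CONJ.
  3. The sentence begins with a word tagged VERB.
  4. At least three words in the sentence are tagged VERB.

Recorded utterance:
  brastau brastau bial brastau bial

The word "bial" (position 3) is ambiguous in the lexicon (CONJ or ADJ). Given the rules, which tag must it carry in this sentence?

Candidates per position — 1:brastau {VERB}; 2:brastau {VERB}; 3:bial {CONJ,ADJ}; 4:brastau {VERB}; 5:bial {CONJ,ADJ}.
Position 3: ADJ is ruled out by rule 1; that leaves CONJ.
Position 5: ADJ is ruled out by rule 1; that leaves CONJ.
The unique satisfying tagging is: VERB VERB CONJ VERB CONJ.
Checking: rule 1 ✓; rule 2 ✓; rule 3 ✓; rule 4 ✓.

CONJ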